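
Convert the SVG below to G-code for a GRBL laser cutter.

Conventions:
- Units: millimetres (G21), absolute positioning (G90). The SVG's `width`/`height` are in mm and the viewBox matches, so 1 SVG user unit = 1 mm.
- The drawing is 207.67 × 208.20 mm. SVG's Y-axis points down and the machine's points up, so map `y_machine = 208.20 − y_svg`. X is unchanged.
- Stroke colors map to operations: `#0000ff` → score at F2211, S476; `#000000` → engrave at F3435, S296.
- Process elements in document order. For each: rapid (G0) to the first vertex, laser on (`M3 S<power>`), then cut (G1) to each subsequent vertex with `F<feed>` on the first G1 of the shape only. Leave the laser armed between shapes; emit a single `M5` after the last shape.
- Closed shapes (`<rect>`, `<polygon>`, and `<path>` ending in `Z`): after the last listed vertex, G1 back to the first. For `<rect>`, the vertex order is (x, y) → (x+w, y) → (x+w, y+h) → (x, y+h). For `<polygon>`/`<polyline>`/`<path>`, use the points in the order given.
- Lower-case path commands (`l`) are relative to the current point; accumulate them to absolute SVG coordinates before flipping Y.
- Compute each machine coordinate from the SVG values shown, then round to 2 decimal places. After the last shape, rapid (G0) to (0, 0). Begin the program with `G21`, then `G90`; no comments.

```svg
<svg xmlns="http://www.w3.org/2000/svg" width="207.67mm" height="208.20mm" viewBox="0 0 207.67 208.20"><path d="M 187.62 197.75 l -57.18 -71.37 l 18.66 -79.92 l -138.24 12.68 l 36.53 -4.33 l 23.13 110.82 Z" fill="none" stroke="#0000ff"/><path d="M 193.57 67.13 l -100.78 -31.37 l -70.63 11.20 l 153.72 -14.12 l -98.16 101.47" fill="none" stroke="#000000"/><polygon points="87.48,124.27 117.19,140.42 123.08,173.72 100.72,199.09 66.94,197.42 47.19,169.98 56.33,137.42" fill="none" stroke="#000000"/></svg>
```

1 u = 1 mm; y_m = 208.20 − y.

[1] `<path>` closed polygon, #0000ff→score S476 F2211: (187.62,10.45) → (130.44,81.82) → (149.10,161.74) → (10.86,149.06) → (47.39,153.39) → (70.52,42.57) → (187.62,10.45) (closed)

[2] `<path>` open polyline, #000000→engrave S296 F3435: (193.57,141.07) → (92.79,172.44) → (22.16,161.24) → (175.88,175.36) → (77.72,73.89)

[3] `<polygon>` regular polygon, #000000→engrave S296 F3435: (87.48,83.93) → (117.19,67.78) → (123.08,34.48) → (100.72,9.11) → (66.94,10.78) → (47.19,38.22) → (56.33,70.78) → (87.48,83.93) (closed)

G21
G90
G0 X187.62 Y10.45
M3 S476
G1 X130.44 Y81.82 F2211
G1 X149.10 Y161.74
G1 X10.86 Y149.06
G1 X47.39 Y153.39
G1 X70.52 Y42.57
G1 X187.62 Y10.45
G0 X193.57 Y141.07
M3 S296
G1 X92.79 Y172.44 F3435
G1 X22.16 Y161.24
G1 X175.88 Y175.36
G1 X77.72 Y73.89
G0 X87.48 Y83.93
M3 S296
G1 X117.19 Y67.78 F3435
G1 X123.08 Y34.48
G1 X100.72 Y9.11
G1 X66.94 Y10.78
G1 X47.19 Y38.22
G1 X56.33 Y70.78
G1 X87.48 Y83.93
M5
G0 X0.00 Y0.00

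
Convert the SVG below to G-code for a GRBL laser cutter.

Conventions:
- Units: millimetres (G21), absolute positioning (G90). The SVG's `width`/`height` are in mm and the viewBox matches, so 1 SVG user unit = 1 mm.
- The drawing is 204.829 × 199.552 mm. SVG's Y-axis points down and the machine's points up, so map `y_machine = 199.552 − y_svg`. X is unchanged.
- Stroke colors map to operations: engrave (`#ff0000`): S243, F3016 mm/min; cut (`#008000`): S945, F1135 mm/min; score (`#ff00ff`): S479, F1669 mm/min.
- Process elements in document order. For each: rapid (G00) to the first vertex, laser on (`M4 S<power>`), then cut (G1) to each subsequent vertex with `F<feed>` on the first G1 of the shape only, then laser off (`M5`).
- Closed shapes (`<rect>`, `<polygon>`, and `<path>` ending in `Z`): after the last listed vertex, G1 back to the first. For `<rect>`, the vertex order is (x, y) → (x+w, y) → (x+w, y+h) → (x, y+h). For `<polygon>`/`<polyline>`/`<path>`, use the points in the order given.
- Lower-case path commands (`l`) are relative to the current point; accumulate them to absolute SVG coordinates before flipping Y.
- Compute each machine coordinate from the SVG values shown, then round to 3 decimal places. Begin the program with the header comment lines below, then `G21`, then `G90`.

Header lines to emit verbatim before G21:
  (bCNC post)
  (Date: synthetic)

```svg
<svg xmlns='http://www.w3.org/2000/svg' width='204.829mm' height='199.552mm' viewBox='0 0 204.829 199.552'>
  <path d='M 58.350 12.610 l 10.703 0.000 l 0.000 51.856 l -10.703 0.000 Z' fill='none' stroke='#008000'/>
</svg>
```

(bCNC post)
(Date: synthetic)
G21
G90
G00 X58.350 Y186.942
M4 S945
G1 X69.053 Y186.942 F1135
G1 X69.053 Y135.086
G1 X58.350 Y135.086
G1 X58.350 Y186.942
M5

viewBox `0 0 204.829 199.552` with mm width/height → 1 unit = 1 mm. Flip: y_m = 199.552 − y_svg.

**Shape 1** — `<path>` rectangle, stroke `#008000` → cut (S945, F1135). Machine vertices: (58.350,186.942) → (69.053,186.942) → (69.053,135.086) → (58.350,135.086) → (58.350,186.942). Closed: final G1 returns to the first vertex.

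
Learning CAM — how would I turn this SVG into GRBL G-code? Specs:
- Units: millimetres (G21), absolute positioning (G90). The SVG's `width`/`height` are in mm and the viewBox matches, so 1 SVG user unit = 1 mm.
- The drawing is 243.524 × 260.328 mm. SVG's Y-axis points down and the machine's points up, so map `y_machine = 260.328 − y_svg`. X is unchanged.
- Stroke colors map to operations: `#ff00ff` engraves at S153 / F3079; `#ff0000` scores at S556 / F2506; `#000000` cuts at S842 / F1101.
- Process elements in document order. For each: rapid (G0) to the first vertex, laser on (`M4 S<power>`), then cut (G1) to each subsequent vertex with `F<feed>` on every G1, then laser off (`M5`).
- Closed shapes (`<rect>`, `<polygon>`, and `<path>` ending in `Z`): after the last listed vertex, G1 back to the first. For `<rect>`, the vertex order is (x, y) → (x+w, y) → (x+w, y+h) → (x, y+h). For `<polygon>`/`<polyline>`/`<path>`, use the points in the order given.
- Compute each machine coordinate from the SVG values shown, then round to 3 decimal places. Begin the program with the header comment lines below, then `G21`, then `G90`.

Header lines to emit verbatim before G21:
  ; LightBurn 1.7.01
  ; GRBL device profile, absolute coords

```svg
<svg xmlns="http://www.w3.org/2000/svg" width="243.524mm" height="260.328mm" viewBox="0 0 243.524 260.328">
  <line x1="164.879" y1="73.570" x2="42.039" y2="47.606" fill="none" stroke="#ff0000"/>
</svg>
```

; LightBurn 1.7.01
; GRBL device profile, absolute coords
G21
G90
G0 X164.879 Y186.758
M4 S556
G1 X42.039 Y212.722 F2506
M5

Since the viewBox matches the mm dimensions, user units are millimetres directly. The only transform is the Y-flip y_m = 260.328 − y_svg.

Shape 1 is a line segment drawn with `<line>`. Its stroke #ff0000 means score at S556, F2506. After flipping Y the toolpath is (164.879,186.758) → (42.039,212.722).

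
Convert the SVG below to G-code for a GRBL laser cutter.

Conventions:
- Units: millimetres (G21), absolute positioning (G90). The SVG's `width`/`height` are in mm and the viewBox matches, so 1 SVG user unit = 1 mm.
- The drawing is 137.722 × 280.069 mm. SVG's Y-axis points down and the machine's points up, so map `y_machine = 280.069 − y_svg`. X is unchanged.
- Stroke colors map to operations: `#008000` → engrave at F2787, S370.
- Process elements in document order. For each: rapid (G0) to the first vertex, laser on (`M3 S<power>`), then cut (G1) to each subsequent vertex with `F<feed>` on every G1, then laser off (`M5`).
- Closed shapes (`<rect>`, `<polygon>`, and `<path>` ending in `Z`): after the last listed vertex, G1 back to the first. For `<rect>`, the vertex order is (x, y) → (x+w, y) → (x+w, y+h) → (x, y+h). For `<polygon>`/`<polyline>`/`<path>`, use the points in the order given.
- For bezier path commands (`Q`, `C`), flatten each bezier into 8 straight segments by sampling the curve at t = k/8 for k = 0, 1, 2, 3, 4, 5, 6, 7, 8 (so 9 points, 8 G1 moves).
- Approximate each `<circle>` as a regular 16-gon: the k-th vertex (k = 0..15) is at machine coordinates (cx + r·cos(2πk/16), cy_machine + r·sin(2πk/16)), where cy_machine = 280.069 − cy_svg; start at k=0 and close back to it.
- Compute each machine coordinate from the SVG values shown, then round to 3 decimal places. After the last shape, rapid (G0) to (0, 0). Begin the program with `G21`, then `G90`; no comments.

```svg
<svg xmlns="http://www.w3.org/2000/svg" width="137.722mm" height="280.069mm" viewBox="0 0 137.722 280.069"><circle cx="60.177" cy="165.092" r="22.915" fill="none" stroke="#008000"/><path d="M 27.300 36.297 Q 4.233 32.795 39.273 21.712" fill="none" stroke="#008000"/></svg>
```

G21
G90
G0 X83.092 Y114.977
M3 S370
G1 X81.348 Y123.746 F2787
G1 X76.380 Y131.180 F2787
G1 X68.946 Y136.148 F2787
G1 X60.177 Y137.892 F2787
G1 X51.408 Y136.148 F2787
G1 X43.974 Y131.180 F2787
G1 X39.006 Y123.746 F2787
G1 X37.262 Y114.977 F2787
G1 X39.006 Y106.208 F2787
G1 X43.974 Y98.774 F2787
G1 X51.408 Y93.806 F2787
G1 X60.177 Y92.062 F2787
G1 X68.946 Y93.806 F2787
G1 X76.380 Y98.774 F2787
G1 X81.348 Y106.208 F2787
G1 X83.092 Y114.977 F2787
M5
G0 X27.300 Y243.772
M3 S370
G1 X22.441 Y244.766 F2787
G1 X19.398 Y245.997 F2787
G1 X18.171 Y247.465 F2787
G1 X18.760 Y249.169 F2787
G1 X21.164 Y251.111 F2787
G1 X25.385 Y253.289 F2787
G1 X31.421 Y255.705 F2787
G1 X39.273 Y258.357 F2787
M5
G0 X0.000 Y0.000

viewBox `0 0 137.722 280.069` with mm width/height → 1 unit = 1 mm. Flip: y_m = 280.069 − y_svg.

**Shape 1** — `<circle>` circle, stroke `#008000` → engrave (S370, F2787). Machine vertices: (83.092,114.977) → (81.348,123.746) → (76.380,131.180) → (68.946,136.148) → (60.177,137.892) → (51.408,136.148) → (43.974,131.180) → (39.006,123.746) → (37.262,114.977) → (39.006,106.208) → (43.974,98.774) → (51.408,93.806) → (60.177,92.062) → (68.946,93.806) → (76.380,98.774) → (81.348,106.208) → (83.092,114.977). Closed: final G1 returns to the first vertex.

**Shape 2** — `<path>` quadratic bezier, stroke `#008000` → engrave (S370, F2787). Control points (SVG): P0=(27.300,36.297), P1=(4.233,32.795), P2=(39.273,21.712); sampled at t=k/8. Machine vertices: (27.300,243.772) → (22.441,244.766) → (19.398,245.997) → (18.171,247.465) → (18.760,249.169) → (21.164,251.111) → (25.385,253.289) → (31.421,255.705) → (39.273,258.357). Open path.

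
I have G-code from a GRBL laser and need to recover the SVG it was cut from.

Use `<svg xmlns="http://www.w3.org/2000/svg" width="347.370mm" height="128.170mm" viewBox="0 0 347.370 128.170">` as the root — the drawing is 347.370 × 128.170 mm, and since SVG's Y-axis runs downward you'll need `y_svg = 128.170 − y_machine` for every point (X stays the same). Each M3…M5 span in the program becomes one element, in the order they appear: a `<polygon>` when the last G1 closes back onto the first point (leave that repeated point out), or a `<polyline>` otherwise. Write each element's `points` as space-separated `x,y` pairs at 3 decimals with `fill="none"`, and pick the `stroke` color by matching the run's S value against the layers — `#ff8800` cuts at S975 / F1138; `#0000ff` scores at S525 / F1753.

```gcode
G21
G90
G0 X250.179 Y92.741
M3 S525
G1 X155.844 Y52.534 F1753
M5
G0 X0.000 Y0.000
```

<svg xmlns="http://www.w3.org/2000/svg" width="347.370mm" height="128.170mm" viewBox="0 0 347.370 128.170">
  <polyline points="250.179,35.429 155.844,75.636" fill="none" stroke="#0000ff"/>
</svg>

y_svg = 128.170 − y_m. Every run uses S525, so all elements get stroke `#0000ff` (score).

[1] open run; points: 250.179,35.429 155.844,75.636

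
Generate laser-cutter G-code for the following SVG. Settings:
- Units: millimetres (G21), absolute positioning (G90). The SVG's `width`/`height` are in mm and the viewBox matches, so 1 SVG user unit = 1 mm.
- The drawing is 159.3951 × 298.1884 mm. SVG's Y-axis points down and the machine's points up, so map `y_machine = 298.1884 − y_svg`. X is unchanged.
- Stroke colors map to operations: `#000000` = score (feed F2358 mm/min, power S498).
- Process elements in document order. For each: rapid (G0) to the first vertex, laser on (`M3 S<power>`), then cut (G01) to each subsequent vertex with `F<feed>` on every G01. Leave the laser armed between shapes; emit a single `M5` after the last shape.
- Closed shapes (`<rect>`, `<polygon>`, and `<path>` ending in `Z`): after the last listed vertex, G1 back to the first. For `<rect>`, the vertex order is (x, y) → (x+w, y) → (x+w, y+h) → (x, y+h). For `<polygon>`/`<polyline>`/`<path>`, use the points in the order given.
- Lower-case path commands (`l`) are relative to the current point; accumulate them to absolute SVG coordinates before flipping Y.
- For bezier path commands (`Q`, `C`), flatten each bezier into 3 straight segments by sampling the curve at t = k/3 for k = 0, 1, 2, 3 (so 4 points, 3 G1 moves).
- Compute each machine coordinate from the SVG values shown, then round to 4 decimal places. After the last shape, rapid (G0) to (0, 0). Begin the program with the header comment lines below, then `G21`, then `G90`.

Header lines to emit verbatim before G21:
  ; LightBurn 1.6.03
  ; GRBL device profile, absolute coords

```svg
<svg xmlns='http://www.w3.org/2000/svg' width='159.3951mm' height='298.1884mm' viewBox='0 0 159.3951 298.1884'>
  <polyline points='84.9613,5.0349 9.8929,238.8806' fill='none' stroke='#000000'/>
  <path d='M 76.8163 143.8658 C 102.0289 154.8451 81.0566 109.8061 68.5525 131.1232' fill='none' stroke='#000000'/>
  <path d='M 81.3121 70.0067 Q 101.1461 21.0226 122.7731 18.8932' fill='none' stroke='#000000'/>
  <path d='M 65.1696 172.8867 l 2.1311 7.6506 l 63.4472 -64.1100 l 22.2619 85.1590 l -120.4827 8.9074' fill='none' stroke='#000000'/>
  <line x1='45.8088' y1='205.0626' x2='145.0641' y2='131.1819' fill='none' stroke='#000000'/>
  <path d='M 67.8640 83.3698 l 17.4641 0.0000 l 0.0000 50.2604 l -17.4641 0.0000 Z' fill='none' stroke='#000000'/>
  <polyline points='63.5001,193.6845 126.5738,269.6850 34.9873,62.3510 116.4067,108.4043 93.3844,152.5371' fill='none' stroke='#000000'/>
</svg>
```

; LightBurn 1.6.03
; GRBL device profile, absolute coords
G21
G90
G0 X84.9613 Y293.1535
M3 S498
G01 X9.8929 Y59.3078 F2358
G0 X76.8163 Y154.3226
M3 S498
G01 X88.6581 Y157.4837 F2358
G01 X81.8551 Y170.7960 F2358
G01 X68.5525 Y167.0652 F2358
G0 X81.3121 Y228.1817
M3 S498
G01 X94.7340 Y255.6317 F2358
G01 X108.5543 Y272.6695 F2358
G01 X122.7731 Y279.2952 F2358
G0 X65.1696 Y125.3017
M3 S498
G01 X67.3007 Y117.6511 F2358
G01 X130.7479 Y181.7611 F2358
G01 X153.0098 Y96.6021 F2358
G01 X32.5271 Y87.6947 F2358
G0 X45.8088 Y93.1258
M3 S498
G01 X145.0641 Y167.0065 F2358
G0 X67.8640 Y214.8186
M3 S498
G01 X85.3281 Y214.8186 F2358
G01 X85.3281 Y164.5582 F2358
G01 X67.8640 Y164.5582 F2358
G01 X67.8640 Y214.8186 F2358
G0 X63.5001 Y104.5039
M3 S498
G01 X126.5738 Y28.5034 F2358
G01 X34.9873 Y235.8374 F2358
G01 X116.4067 Y189.7841 F2358
G01 X93.3844 Y145.6513 F2358
M5
G0 X0.0000 Y0.0000

viewBox `0 0 159.3951 298.1884` with mm width/height → 1 unit = 1 mm. Flip: y_m = 298.1884 − y_svg.

**Shape 1** — `<polyline>` line segment, stroke `#000000` → score (S498, F2358). Machine vertices: (84.9613,293.1535) → (9.8929,59.3078). Open path.

**Shape 2** — `<path>` cubic bezier, stroke `#000000` → score (S498, F2358). Control points (SVG): P0=(76.8163,143.8658), P1=(102.0289,154.8451), P2=(81.0566,109.8061), P3=(68.5525,131.1232); sampled at t=k/3. Machine vertices: (76.8163,154.3226) → (88.6581,157.4837) → (81.8551,170.7960) → (68.5525,167.0652). Open path.

**Shape 3** — `<path>` quadratic bezier, stroke `#000000` → score (S498, F2358). Control points (SVG): P0=(81.3121,70.0067), P1=(101.1461,21.0226), P2=(122.7731,18.8932); sampled at t=k/3. Machine vertices: (81.3121,228.1817) → (94.7340,255.6317) → (108.5543,272.6695) → (122.7731,279.2952). Open path.

**Shape 4** — `<path>` open polyline, stroke `#000000` → score (S498, F2358). Machine vertices: (65.1696,125.3017) → (67.3007,117.6511) → (130.7479,181.7611) → (153.0098,96.6021) → (32.5271,87.6947). Open path.

**Shape 5** — `<line>` line segment, stroke `#000000` → score (S498, F2358). Machine vertices: (45.8088,93.1258) → (145.0641,167.0065). Open path.

**Shape 6** — `<path>` rectangle, stroke `#000000` → score (S498, F2358). Machine vertices: (67.8640,214.8186) → (85.3281,214.8186) → (85.3281,164.5582) → (67.8640,164.5582) → (67.8640,214.8186). Closed: final G1 returns to the first vertex.

**Shape 7** — `<polyline>` open polyline, stroke `#000000` → score (S498, F2358). Machine vertices: (63.5001,104.5039) → (126.5738,28.5034) → (34.9873,235.8374) → (116.4067,189.7841) → (93.3844,145.6513). Open path.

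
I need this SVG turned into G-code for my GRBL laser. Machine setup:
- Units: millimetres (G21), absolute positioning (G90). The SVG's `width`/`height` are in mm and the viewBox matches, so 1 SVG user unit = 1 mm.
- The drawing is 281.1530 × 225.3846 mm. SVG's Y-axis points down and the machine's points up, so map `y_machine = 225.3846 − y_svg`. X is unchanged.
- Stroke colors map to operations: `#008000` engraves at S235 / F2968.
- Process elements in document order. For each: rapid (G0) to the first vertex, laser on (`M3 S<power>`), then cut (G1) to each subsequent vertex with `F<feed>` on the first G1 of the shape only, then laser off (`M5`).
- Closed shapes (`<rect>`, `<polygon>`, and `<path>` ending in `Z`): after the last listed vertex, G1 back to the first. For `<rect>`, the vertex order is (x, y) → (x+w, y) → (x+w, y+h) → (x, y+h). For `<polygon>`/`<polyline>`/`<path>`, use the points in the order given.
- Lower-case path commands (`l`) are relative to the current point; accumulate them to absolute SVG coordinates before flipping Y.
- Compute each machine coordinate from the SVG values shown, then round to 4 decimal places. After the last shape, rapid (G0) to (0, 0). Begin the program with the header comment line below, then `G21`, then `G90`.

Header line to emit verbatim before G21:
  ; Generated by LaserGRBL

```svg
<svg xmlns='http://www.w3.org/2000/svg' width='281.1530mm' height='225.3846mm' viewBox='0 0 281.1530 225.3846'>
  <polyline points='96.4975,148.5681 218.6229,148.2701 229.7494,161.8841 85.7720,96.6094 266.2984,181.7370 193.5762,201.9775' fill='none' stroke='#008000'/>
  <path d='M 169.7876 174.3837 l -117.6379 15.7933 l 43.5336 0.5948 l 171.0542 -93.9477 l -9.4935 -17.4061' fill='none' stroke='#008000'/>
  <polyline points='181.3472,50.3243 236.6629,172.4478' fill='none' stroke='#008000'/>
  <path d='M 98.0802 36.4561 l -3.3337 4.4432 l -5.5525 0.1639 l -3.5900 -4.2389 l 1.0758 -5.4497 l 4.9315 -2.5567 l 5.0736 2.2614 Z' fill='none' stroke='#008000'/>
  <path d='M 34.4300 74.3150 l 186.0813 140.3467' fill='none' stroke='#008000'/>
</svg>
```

; Generated by LaserGRBL
G21
G90
G0 X96.4975 Y76.8165
M3 S235
G1 X218.6229 Y77.1145 F2968
G1 X229.7494 Y63.5005
G1 X85.7720 Y128.7752
G1 X266.2984 Y43.6476
G1 X193.5762 Y23.4071
M5
G0 X169.7876 Y51.0009
M3 S235
G1 X52.1497 Y35.2076 F2968
G1 X95.6833 Y34.6128
G1 X266.7375 Y128.5605
G1 X257.2440 Y145.9666
M5
G0 X181.3472 Y175.0603
M3 S235
G1 X236.6629 Y52.9368 F2968
M5
G0 X98.0802 Y188.9285
M3 S235
G1 X94.7465 Y184.4853 F2968
G1 X89.1940 Y184.3214
G1 X85.6040 Y188.5603
G1 X86.6798 Y194.0100
G1 X91.6113 Y196.5667
G1 X96.6849 Y194.3053
G1 X98.0802 Y188.9285
M5
G0 X34.4300 Y151.0696
M3 S235
G1 X220.5113 Y10.7229 F2968
M5
G0 X0.0000 Y0.0000

viewBox `0 0 281.1530 225.3846` with mm width/height → 1 unit = 1 mm. Flip: y_m = 225.3846 − y_svg.

**Shape 1** — `<polyline>` open polyline, stroke `#008000` → engrave (S235, F2968). Machine vertices: (96.4975,76.8165) → (218.6229,77.1145) → (229.7494,63.5005) → (85.7720,128.7752) → (266.2984,43.6476) → (193.5762,23.4071). Open path.

**Shape 2** — `<path>` open polyline, stroke `#008000` → engrave (S235, F2968). Machine vertices: (169.7876,51.0009) → (52.1497,35.2076) → (95.6833,34.6128) → (266.7375,128.5605) → (257.2440,145.9666). Open path.

**Shape 3** — `<polyline>` line segment, stroke `#008000` → engrave (S235, F2968). Machine vertices: (181.3472,175.0603) → (236.6629,52.9368). Open path.

**Shape 4** — `<path>` regular polygon, stroke `#008000` → engrave (S235, F2968). Machine vertices: (98.0802,188.9285) → (94.7465,184.4853) → (89.1940,184.3214) → (85.6040,188.5603) → (86.6798,194.0100) → (91.6113,196.5667) → (96.6849,194.3053) → (98.0802,188.9285). Closed: final G1 returns to the first vertex.

**Shape 5** — `<path>` line segment, stroke `#008000` → engrave (S235, F2968). Machine vertices: (34.4300,151.0696) → (220.5113,10.7229). Open path.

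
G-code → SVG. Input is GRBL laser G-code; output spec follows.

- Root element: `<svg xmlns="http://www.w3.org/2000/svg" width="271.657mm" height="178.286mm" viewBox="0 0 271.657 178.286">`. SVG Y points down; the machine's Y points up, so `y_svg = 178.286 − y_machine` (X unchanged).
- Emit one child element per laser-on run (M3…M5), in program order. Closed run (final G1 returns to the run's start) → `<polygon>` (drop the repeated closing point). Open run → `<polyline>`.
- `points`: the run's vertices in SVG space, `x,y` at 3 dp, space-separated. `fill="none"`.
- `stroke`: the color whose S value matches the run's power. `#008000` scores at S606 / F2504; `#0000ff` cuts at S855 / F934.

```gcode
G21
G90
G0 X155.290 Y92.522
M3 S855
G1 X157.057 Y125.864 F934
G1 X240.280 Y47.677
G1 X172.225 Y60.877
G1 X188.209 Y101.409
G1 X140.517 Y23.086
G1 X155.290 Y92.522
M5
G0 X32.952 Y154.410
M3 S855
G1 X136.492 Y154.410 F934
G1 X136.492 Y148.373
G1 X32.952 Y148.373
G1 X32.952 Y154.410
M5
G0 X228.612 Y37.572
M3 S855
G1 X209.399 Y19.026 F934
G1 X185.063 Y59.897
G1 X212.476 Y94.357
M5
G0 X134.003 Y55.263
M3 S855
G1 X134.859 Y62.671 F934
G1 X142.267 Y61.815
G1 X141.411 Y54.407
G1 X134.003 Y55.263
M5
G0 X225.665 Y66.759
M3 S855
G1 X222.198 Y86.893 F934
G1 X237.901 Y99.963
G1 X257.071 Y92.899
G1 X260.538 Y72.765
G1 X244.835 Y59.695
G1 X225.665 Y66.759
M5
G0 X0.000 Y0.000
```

Machine Y-up, SVG Y-down with viewBox height 178.286, so y_svg = 178.286 − y_machine; X carries over. Every run uses S855, so all elements get stroke `#0000ff` (cut).

Run 1: The run returns to its start, so emit a `<polygon>` with points (Y-flipped): 155.290,85.764 157.057,52.422 240.280,130.609 172.225,117.409 188.209,76.877 140.517,155.200.

Run 2: The run returns to its start, so emit a `<polygon>` with points (Y-flipped): 32.952,23.876 136.492,23.876 136.492,29.913 32.952,29.913.

Run 3: The run is open, so emit a `<polyline>` with points (Y-flipped): 228.612,140.714 209.399,159.260 185.063,118.389 212.476,83.929.

Run 4: The run returns to its start, so emit a `<polygon>` with points (Y-flipped): 134.003,123.023 134.859,115.615 142.267,116.471 141.411,123.879.

Run 5: The run returns to its start, so emit a `<polygon>` with points (Y-flipped): 225.665,111.527 222.198,91.393 237.901,78.323 257.071,85.387 260.538,105.521 244.835,118.591.

<svg xmlns="http://www.w3.org/2000/svg" width="271.657mm" height="178.286mm" viewBox="0 0 271.657 178.286">
  <polygon points="155.290,85.764 157.057,52.422 240.280,130.609 172.225,117.409 188.209,76.877 140.517,155.200" fill="none" stroke="#0000ff"/>
  <polygon points="32.952,23.876 136.492,23.876 136.492,29.913 32.952,29.913" fill="none" stroke="#0000ff"/>
  <polyline points="228.612,140.714 209.399,159.260 185.063,118.389 212.476,83.929" fill="none" stroke="#0000ff"/>
  <polygon points="134.003,123.023 134.859,115.615 142.267,116.471 141.411,123.879" fill="none" stroke="#0000ff"/>
  <polygon points="225.665,111.527 222.198,91.393 237.901,78.323 257.071,85.387 260.538,105.521 244.835,118.591" fill="none" stroke="#0000ff"/>
</svg>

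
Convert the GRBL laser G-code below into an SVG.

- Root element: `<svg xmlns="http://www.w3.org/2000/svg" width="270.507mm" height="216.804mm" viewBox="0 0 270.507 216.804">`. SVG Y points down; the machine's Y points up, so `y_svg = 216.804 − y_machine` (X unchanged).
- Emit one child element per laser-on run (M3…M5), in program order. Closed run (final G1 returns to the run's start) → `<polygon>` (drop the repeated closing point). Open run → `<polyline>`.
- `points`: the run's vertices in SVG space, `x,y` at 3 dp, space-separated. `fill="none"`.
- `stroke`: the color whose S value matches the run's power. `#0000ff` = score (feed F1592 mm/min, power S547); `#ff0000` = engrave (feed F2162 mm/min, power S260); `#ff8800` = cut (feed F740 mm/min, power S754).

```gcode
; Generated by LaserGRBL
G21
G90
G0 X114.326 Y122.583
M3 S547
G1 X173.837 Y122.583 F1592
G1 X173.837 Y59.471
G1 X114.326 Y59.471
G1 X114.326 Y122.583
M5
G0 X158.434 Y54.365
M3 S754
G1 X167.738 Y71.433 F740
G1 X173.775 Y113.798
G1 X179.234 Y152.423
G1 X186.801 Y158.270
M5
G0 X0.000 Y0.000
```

<svg xmlns="http://www.w3.org/2000/svg" width="270.507mm" height="216.804mm" viewBox="0 0 270.507 216.804">
  <polygon points="114.326,94.221 173.837,94.221 173.837,157.333 114.326,157.333" fill="none" stroke="#0000ff"/>
  <polyline points="158.434,162.439 167.738,145.371 173.775,103.006 179.234,64.381 186.801,58.534" fill="none" stroke="#ff8800"/>
</svg>

Each laser-on run becomes one SVG element. Flip Y back into SVG space with y_svg = 216.804 − y_machine.

Run 1: S547 ⇒ score layer `#0000ff`. The run returns to its start, so emit a `<polygon>` with points (Y-flipped): 114.326,94.221 173.837,94.221 173.837,157.333 114.326,157.333.

Run 2: the run's S754 means `#ff8800` (cut). The run is open, so emit a `<polyline>` with points (Y-flipped): 158.434,162.439 167.738,145.371 173.775,103.006 179.234,64.381 186.801,58.534.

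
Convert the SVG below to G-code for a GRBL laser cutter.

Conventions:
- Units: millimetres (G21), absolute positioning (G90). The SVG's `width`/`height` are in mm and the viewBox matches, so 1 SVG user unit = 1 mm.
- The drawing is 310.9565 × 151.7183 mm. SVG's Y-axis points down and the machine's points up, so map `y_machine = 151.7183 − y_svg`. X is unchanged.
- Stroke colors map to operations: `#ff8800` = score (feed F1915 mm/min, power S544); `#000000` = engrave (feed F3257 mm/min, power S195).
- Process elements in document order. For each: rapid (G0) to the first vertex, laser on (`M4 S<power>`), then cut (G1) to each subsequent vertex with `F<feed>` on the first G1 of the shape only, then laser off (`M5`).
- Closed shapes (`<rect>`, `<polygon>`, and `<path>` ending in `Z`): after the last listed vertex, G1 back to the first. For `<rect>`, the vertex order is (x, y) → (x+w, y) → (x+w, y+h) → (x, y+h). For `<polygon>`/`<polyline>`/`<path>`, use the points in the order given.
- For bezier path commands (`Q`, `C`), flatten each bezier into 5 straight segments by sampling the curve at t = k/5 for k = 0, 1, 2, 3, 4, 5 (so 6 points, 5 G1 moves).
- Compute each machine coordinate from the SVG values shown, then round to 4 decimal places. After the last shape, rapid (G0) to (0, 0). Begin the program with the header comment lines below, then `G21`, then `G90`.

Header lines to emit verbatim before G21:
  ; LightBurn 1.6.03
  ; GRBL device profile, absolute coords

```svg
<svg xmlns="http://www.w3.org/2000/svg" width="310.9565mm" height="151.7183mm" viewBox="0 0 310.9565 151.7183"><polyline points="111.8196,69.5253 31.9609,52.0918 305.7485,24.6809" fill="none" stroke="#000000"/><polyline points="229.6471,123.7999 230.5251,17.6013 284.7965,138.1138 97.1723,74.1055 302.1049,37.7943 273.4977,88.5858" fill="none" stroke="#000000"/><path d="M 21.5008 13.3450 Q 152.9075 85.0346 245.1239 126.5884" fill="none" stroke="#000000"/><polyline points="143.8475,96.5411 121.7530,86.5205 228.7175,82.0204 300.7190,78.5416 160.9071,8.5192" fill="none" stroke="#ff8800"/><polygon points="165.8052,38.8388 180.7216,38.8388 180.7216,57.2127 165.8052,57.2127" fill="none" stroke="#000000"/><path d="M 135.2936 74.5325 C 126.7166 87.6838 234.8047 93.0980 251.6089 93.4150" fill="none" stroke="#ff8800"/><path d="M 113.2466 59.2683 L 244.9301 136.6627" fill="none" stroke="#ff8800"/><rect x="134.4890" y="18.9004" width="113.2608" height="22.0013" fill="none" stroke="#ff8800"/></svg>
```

; LightBurn 1.6.03
; GRBL device profile, absolute coords
G21
G90
G0 X111.8196 Y82.1930
M4 S195
G1 X31.9609 Y99.6265 F3257
G1 X305.7485 Y127.0374
M5
G0 X229.6471 Y27.9184
M4 S195
G1 X230.5251 Y134.1170 F3257
G1 X284.7965 Y13.6045
G1 X97.1723 Y77.6128
G1 X302.1049 Y113.9240
G1 X273.4977 Y63.1325
M5
G0 X21.5008 Y138.3733
M4 S195
G1 X72.4959 Y110.9029 F3257
G1 X120.3557 Y85.8433
G1 X165.0803 Y63.1947
G1 X206.6697 Y42.9569
G1 X245.1239 Y25.1299
M5
G0 X143.8475 Y55.1772
M4 S544
G1 X121.7530 Y65.1978 F1915
G1 X228.7175 Y69.6979
G1 X300.7190 Y73.1767
G1 X160.9071 Y143.1991
M5
G0 X165.8052 Y112.8795
M4 S195
G1 X180.7216 Y112.8795 F3257
G1 X180.7216 Y94.5056
G1 X165.8052 Y94.5056
G1 X165.8052 Y112.8795
M5
G0 X135.2936 Y77.1858
M4 S544
G1 X142.4836 Y70.2024 F1915
G1 X167.6917 Y64.9491
G1 X200.9363 Y61.2993
G1 X232.2359 Y59.1263
G1 X251.6089 Y58.3033
M5
G0 X113.2466 Y92.4500
M4 S544
G1 X244.9301 Y15.0556 F1915
M5
G0 X134.4890 Y132.8179
M4 S544
G1 X247.7498 Y132.8179 F1915
G1 X247.7498 Y110.8166
G1 X134.4890 Y110.8166
G1 X134.4890 Y132.8179
M5
G0 X0.0000 Y0.0000

Since the viewBox matches the mm dimensions, user units are millimetres directly. The only transform is the Y-flip y_m = 151.7183 − y_svg.

Shape 1 is a open polyline drawn with `<polyline>`. Its stroke #000000 means engrave at S195, F3257. After flipping Y the toolpath is (111.8196,82.1930) → (31.9609,99.6265) → (305.7485,127.0374).

Shape 2 is a open polyline drawn with `<polyline>`. Its stroke #000000 means engrave at S195, F3257. After flipping Y the toolpath is (229.6471,27.9184) → (230.5251,134.1170) → (284.7965,13.6045) → (97.1723,77.6128) → (302.1049,113.9240) → (273.4977,63.1325).

Shape 3 is a quadratic bezier drawn with `<path>`. Its stroke #000000 means engrave at S195, F3257. After flipping Y the toolpath is (21.5008,138.3733) → (72.4959,110.9029) → (120.3557,85.8433) → (165.0803,63.1947) → (206.6697,42.9569) → (245.1239,25.1299).

Shape 4 is a open polyline drawn with `<polyline>`. Its stroke #ff8800 means score at S544, F1915. After flipping Y the toolpath is (143.8475,55.1772) → (121.7530,65.1978) → (228.7175,69.6979) → (300.7190,73.1767) → (160.9071,143.1991).

Shape 5 is a rectangle drawn with `<polygon>`. Its stroke #000000 means engrave at S195, F3257. After flipping Y the toolpath is (165.8052,112.8795) → (180.7216,112.8795) → (180.7216,94.5056) → (165.8052,94.5056) → (165.8052,112.8795), returning to the start.

Shape 6 is a cubic bezier drawn with `<path>`. Its stroke #ff8800 means score at S544, F1915. After flipping Y the toolpath is (135.2936,77.1858) → (142.4836,70.2024) → (167.6917,64.9491) → (200.9363,61.2993) → (232.2359,59.1263) → (251.6089,58.3033).

Shape 7 is a line segment drawn with `<path>`. Its stroke #ff8800 means score at S544, F1915. After flipping Y the toolpath is (113.2466,92.4500) → (244.9301,15.0556).

Shape 8 is a rectangle drawn with `<rect>`. Its stroke #ff8800 means score at S544, F1915. After flipping Y the toolpath is (134.4890,132.8179) → (247.7498,132.8179) → (247.7498,110.8166) → (134.4890,110.8166) → (134.4890,132.8179), returning to the start.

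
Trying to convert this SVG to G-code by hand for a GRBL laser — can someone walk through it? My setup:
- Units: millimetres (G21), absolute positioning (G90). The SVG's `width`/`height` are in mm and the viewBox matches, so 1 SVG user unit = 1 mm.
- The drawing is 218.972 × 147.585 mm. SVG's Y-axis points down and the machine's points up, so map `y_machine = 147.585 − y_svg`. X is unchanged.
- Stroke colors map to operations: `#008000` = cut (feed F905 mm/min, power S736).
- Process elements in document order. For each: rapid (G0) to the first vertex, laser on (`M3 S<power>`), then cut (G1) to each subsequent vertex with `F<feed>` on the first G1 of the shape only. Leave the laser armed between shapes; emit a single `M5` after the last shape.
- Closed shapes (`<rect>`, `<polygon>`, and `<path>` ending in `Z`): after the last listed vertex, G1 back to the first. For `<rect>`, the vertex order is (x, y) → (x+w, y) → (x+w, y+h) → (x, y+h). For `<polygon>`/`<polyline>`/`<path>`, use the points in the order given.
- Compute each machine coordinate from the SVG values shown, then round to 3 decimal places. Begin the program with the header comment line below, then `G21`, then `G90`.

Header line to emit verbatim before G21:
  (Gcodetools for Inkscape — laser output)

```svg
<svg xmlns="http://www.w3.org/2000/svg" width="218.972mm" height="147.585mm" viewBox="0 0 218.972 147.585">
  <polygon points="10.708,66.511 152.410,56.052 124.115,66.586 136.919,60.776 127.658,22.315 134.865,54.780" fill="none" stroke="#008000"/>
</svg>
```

viewBox `0 0 218.972 147.585` with mm width/height → 1 unit = 1 mm. Flip: y_m = 147.585 − y_svg.

**Shape 1** — `<polygon>` closed polygon, stroke `#008000` → cut (S736, F905). Machine vertices: (10.708,81.074) → (152.410,91.533) → (124.115,80.999) → (136.919,86.809) → (127.658,125.270) → (134.865,92.805) → (10.708,81.074). Closed: final G1 returns to the first vertex.

(Gcodetools for Inkscape — laser output)
G21
G90
G0 X10.708 Y81.074
M3 S736
G1 X152.410 Y91.533 F905
G1 X124.115 Y80.999
G1 X136.919 Y86.809
G1 X127.658 Y125.270
G1 X134.865 Y92.805
G1 X10.708 Y81.074
M5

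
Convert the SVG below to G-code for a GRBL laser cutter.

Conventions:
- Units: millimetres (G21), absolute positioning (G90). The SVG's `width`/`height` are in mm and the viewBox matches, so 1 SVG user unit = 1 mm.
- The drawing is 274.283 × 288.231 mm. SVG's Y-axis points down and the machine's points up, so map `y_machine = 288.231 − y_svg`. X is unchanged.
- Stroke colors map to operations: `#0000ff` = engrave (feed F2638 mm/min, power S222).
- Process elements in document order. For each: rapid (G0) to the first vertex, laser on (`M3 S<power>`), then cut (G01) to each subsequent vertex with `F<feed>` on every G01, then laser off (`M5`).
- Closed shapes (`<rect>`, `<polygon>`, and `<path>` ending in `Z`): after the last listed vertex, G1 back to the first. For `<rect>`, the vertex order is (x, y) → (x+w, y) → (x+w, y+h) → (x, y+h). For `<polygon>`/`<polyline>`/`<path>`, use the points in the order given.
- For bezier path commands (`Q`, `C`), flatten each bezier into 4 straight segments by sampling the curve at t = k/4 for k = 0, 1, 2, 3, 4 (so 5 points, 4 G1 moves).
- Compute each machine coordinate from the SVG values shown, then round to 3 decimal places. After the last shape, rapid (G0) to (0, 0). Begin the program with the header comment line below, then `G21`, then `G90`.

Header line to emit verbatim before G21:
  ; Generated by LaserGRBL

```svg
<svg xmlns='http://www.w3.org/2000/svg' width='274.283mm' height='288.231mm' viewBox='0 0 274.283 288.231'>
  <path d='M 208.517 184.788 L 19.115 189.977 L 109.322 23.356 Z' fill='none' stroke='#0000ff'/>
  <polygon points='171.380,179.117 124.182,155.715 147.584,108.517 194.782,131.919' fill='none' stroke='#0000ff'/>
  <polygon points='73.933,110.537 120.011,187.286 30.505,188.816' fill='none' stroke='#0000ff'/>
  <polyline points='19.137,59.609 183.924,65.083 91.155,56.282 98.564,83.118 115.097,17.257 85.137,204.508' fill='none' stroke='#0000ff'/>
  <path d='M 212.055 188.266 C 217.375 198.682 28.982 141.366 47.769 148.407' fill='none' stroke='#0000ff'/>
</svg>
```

; Generated by LaserGRBL
G21
G90
G0 X208.517 Y103.443
M3 S222
G01 X19.115 Y98.254 F2638
G01 X109.322 Y264.875 F2638
G01 X208.517 Y103.443 F2638
M5
G0 X171.380 Y109.114
M3 S222
G01 X124.182 Y132.516 F2638
G01 X147.584 Y179.714 F2638
G01 X194.782 Y156.312 F2638
G01 X171.380 Y109.114 F2638
M5
G0 X73.933 Y177.694
M3 S222
G01 X120.011 Y100.945 F2638
G01 X30.505 Y99.415 F2638
G01 X73.933 Y177.694 F2638
M5
G0 X19.137 Y228.622
M3 S222
G01 X183.924 Y223.148 F2638
G01 X91.155 Y231.949 F2638
G01 X98.564 Y205.113 F2638
G01 X115.097 Y270.974 F2638
G01 X85.137 Y83.723 F2638
M5
G0 X212.055 Y99.965
M3 S222
G01 X185.988 Y102.789 F2638
G01 X124.862 Y118.629 F2638
G01 X66.261 Y135.102 F2638
G01 X47.769 Y139.824 F2638
M5
G0 X0.000 Y0.000

viewBox `0 0 274.283 288.231` with mm width/height → 1 unit = 1 mm. Flip: y_m = 288.231 − y_svg.

**Shape 1** — `<path>` regular polygon, stroke `#0000ff` → engrave (S222, F2638). Machine vertices: (208.517,103.443) → (19.115,98.254) → (109.322,264.875) → (208.517,103.443). Closed: final G1 returns to the first vertex.

**Shape 2** — `<polygon>` regular polygon, stroke `#0000ff` → engrave (S222, F2638). Machine vertices: (171.380,109.114) → (124.182,132.516) → (147.584,179.714) → (194.782,156.312) → (171.380,109.114). Closed: final G1 returns to the first vertex.

**Shape 3** — `<polygon>` regular polygon, stroke `#0000ff` → engrave (S222, F2638). Machine vertices: (73.933,177.694) → (120.011,100.945) → (30.505,99.415) → (73.933,177.694). Closed: final G1 returns to the first vertex.

**Shape 4** — `<polyline>` open polyline, stroke `#0000ff` → engrave (S222, F2638). Machine vertices: (19.137,228.622) → (183.924,223.148) → (91.155,231.949) → (98.564,205.113) → (115.097,270.974) → (85.137,83.723). Open path.

**Shape 5** — `<path>` cubic bezier, stroke `#0000ff` → engrave (S222, F2638). Control points (SVG): P0=(212.055,188.266), P1=(217.375,198.682), P2=(28.982,141.366), P3=(47.769,148.407); sampled at t=k/4. Machine vertices: (212.055,99.965) → (185.988,102.789) → (124.862,118.629) → (66.261,135.102) → (47.769,139.824). Open path.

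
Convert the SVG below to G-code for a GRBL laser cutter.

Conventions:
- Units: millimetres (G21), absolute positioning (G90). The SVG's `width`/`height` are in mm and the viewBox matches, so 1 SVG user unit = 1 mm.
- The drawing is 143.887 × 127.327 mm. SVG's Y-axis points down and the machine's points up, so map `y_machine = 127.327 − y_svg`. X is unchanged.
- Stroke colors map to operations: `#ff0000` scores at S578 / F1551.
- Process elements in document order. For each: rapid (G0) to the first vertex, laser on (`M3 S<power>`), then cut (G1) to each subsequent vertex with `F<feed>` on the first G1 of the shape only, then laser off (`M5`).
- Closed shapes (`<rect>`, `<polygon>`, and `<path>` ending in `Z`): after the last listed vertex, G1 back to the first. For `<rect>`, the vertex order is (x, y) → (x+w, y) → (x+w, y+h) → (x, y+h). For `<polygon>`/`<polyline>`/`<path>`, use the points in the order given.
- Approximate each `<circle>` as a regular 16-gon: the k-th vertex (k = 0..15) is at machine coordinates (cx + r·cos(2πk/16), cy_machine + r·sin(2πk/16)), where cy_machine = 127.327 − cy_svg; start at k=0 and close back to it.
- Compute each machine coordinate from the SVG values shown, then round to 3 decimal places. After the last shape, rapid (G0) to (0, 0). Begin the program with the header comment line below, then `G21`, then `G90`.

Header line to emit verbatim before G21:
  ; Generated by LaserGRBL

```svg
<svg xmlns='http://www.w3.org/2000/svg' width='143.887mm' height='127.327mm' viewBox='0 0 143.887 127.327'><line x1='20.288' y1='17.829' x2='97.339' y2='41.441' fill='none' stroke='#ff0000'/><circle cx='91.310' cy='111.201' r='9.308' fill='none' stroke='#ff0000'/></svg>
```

Since the viewBox matches the mm dimensions, user units are millimetres directly. The only transform is the Y-flip y_m = 127.327 − y_svg.

Shape 1 is a line segment drawn with `<line>`. Its stroke #ff0000 means score at S578, F1551. After flipping Y the toolpath is (20.288,109.498) → (97.339,85.886).

Shape 2 is a circle drawn with `<circle>`. Its stroke #ff0000 means score at S578, F1551. After flipping Y the toolpath is (100.618,16.126) → (99.909,19.688) → (97.892,22.708) → (94.872,24.725) → (91.310,25.434) → (87.748,24.725) → (84.728,22.708) → (82.711,19.688) → (82.002,16.126) → (82.711,12.564) → (84.728,9.544) → (87.748,7.527) → (91.310,6.818) → (94.872,7.527) → (97.892,9.544) → (99.909,12.564) → (100.618,16.126), returning to the start.

; Generated by LaserGRBL
G21
G90
G0 X20.288 Y109.498
M3 S578
G1 X97.339 Y85.886 F1551
M5
G0 X100.618 Y16.126
M3 S578
G1 X99.909 Y19.688 F1551
G1 X97.892 Y22.708
G1 X94.872 Y24.725
G1 X91.310 Y25.434
G1 X87.748 Y24.725
G1 X84.728 Y22.708
G1 X82.711 Y19.688
G1 X82.002 Y16.126
G1 X82.711 Y12.564
G1 X84.728 Y9.544
G1 X87.748 Y7.527
G1 X91.310 Y6.818
G1 X94.872 Y7.527
G1 X97.892 Y9.544
G1 X99.909 Y12.564
G1 X100.618 Y16.126
M5
G0 X0.000 Y0.000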